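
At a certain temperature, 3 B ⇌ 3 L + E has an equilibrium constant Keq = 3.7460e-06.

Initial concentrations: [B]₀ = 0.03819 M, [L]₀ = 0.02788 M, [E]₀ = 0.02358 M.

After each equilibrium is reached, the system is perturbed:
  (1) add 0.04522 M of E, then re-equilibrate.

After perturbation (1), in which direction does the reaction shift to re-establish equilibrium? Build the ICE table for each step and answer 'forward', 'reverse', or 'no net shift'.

Direction: reverse

Q₀ = 0.009174 vs Keq = 3.7460e-06 ⇒ Q>K, reverse
Step 1:
                    B           L           E
  Initial     0.03819     0.02788     0.02358
  Change      0.02401    -0.02401   -0.008004
  Equil        0.0622    0.003868     0.01558
  solve Keq expr → x = -0.008004; check Q = 3.7460e-06
Then add 0.04522 M of E.
Step 2:
                    B           L           E
  Initial      0.0622    0.003868      0.0608
  Change     0.001352   -0.001352 -4.5059e-04
  Equil       0.06355    0.002516     0.06035
  solve Keq expr → x = -4.5059e-04; check Q = 3.7460e-06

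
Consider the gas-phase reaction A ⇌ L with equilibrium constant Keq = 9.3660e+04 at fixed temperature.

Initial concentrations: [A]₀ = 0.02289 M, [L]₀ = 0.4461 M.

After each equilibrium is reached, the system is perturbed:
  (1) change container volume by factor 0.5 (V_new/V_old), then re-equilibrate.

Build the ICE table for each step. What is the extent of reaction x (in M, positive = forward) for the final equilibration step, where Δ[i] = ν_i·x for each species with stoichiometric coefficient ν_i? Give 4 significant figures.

x = 0 M

Q₀ = 19.49 vs Keq = 9.3660e+04 ⇒ Q<K, forward
Step 1:
                  A         L
  I         0.02289    0.4461
  C        -0.02288   0.02288
  E       5.0073e-06     0.469
  solve Keq expr → x = 0.02288; check Q = 9.3660e+04
Then change container volume by factor 0.5 (V_new/V_old).
Step 2:
                  A         L
  I       1.0015e-05     0.938
  C               0         0
  E       1.0015e-05     0.938
  solve Keq expr → x = 0; check Q = 9.3660e+04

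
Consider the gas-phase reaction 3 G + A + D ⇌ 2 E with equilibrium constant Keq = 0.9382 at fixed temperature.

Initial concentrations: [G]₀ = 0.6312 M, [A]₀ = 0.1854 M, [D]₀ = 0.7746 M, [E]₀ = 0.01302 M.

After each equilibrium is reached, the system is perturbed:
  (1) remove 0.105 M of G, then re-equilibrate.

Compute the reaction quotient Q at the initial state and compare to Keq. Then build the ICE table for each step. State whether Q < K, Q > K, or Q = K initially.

Q₀ = 0.004694; Q < K (proceeds forward)

Q₀ = 0.004694 vs Keq = 0.9382 ⇒ Q<K, forward
Step 1:
                    G           A           D           E
  Initial      0.6312      0.1854      0.7746     0.01302
  Change      -0.1397    -0.04655    -0.04655     0.09311
  Equil        0.4915      0.1388       0.728      0.1061
  solve Keq expr → x = 0.04655; check Q = 0.9382
Then remove 0.105 M of G.
Step 2:
                    G           A           D           E
  Initial      0.3865      0.1388       0.728      0.1061
  Change      0.02984    0.009946    0.009946    -0.01989
  Equil        0.4164      0.1488       0.738     0.08624
  solve Keq expr → x = -0.009946; check Q = 0.9382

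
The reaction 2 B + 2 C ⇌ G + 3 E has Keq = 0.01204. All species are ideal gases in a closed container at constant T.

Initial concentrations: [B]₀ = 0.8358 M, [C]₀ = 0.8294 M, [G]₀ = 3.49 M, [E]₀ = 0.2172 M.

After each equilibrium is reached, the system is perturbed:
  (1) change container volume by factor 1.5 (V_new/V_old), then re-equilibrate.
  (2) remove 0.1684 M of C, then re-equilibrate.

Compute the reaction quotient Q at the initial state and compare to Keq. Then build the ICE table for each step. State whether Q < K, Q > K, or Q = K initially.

Q₀ = 0.07442; Q > K (proceeds reverse)

Q₀ = 0.07442 vs Keq = 0.01204 ⇒ Q>K, reverse
Step 1:
                  B         C         G         E
  init       0.8358    0.8294      3.49    0.2172
  Δ         0.05822   0.05822  -0.02911  -0.08732
  eq          0.894    0.8876     3.461    0.1299
  solve Keq expr → x = -0.02911; check Q = 0.01204
Then change container volume by factor 1.5 (V_new/V_old).
Step 2:
                  B         C         G         E
  init        0.596    0.5917     2.307   0.08658
  Δ               0         0         0         0
  eq          0.596    0.5917     2.307   0.08658
  solve Keq expr → x = 0; check Q = 0.01204
Then remove 0.1684 M of C.
Step 3:
                  B         C         G         E
  init        0.596    0.4233     2.307   0.08658
  Δ         0.01024   0.01024 -0.005119  -0.01536
  eq         0.6062    0.4336     2.302   0.07123
  solve Keq expr → x = -0.005119; check Q = 0.01204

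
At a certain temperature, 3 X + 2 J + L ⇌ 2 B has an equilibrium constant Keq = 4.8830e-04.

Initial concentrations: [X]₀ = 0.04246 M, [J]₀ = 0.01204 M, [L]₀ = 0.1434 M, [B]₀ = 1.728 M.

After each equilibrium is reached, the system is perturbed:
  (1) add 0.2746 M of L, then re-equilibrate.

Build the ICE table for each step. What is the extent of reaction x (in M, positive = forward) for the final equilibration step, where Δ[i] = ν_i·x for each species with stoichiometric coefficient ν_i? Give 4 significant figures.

x = 0.007116 M

Q₀ = 1.8765e+09 vs Keq = 4.8830e-04 ⇒ Q>K, reverse
Step 1:
                  X         J         L         B
  Initial   0.04246   0.01204    0.1434     1.728
  Change      2.395     1.597    0.7984    -1.597
  Equil       2.438     1.609    0.9418    0.1313
  solve Keq expr → x = -0.7984; check Q = 4.8830e-04
Then add 0.2746 M of L.
Step 2:
                  X         J         L         B
  Initial     2.438     1.609     1.216    0.1313
  Change   -0.02135  -0.01423 -0.007116   0.01423
  Equil       2.416     1.595     1.209    0.1455
  solve Keq expr → x = 0.007116; check Q = 4.8830e-04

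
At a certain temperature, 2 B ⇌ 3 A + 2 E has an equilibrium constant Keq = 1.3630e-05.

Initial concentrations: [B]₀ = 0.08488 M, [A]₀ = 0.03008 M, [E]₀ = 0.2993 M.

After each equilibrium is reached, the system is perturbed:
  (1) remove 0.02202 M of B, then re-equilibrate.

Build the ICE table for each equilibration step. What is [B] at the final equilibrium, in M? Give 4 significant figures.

[B]_eq = 0.07631 M

Q₀ = 3.3840e-04 vs Keq = 1.3630e-05 ⇒ Q>K, reverse
Step 1:
                    B           A           E
  I           0.08488     0.03008      0.2993
  C           0.01232    -0.01847    -0.01232
  E            0.0972     0.01161       0.287
  solve Keq expr → x = -0.006158; check Q = 1.3630e-05
Then remove 0.02202 M of B.
Step 2:
                    B           A           E
  I           0.07518     0.01161       0.287
  C          0.001135   -0.001703   -0.001135
  E           0.07631    0.009904      0.2858
  solve Keq expr → x = -5.6751e-04; check Q = 1.3630e-05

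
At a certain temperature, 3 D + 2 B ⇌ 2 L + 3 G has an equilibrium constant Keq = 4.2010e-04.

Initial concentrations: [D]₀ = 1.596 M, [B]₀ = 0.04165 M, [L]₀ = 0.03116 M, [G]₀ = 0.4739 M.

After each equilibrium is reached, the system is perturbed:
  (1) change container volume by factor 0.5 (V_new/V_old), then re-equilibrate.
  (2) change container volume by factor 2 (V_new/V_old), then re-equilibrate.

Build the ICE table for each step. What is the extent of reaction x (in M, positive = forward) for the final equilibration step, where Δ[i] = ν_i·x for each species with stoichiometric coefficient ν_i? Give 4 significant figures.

Q₀ = 0.01465 vs Keq = 4.2010e-04 ⇒ Q>K, reverse
Step 1:
                   D          B          L          G
  init         1.596    0.04165    0.03116     0.4739
  Δ          0.03287    0.02191   -0.02191   -0.03287
  eq           1.629    0.06356   0.009247      0.441
  solve Keq expr → x = -0.01096; check Q = 4.2010e-04
Then change container volume by factor 0.5 (V_new/V_old).
Step 2:
                   D          B          L          G
  init         3.258     0.1271    0.01849     0.8821
  Δ                0          0          0          0
  eq           3.258     0.1271    0.01849     0.8821
  solve Keq expr → x = 0; check Q = 4.2010e-04
Then change container volume by factor 2 (V_new/V_old).
Step 3:
                   D          B          L          G
  init         1.629    0.06356   0.009247      0.441
  Δ                0          0          0          0
  eq           1.629    0.06356   0.009247      0.441
  solve Keq expr → x = 0; check Q = 4.2010e-04

x = 0 M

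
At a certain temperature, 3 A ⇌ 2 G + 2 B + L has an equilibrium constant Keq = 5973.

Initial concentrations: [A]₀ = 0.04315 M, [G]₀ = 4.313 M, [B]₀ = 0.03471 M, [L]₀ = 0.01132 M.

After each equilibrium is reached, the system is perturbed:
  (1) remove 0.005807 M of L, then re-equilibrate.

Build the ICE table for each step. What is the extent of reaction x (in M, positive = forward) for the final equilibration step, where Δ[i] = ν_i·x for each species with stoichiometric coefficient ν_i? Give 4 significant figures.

x = 1.7721e-04 M

Q₀ = 3.158 vs Keq = 5973 ⇒ Q<K, forward
Step 1:
                  A         G         B         L
  init      0.04315     4.313   0.03471   0.01132
  Δ        -0.03676   0.02451   0.02451   0.01225
  eq       0.006386     4.338   0.05922   0.02357
  solve Keq expr → x = 0.01225; check Q = 5973
Then remove 0.005807 M of L.
Step 2:
                  A         G         B         L
  init     0.006386     4.338   0.05922   0.01777
  Δ       -5.3164e-04 3.5443e-04 3.5443e-04 1.7721e-04
  eq       0.005854     4.338   0.05957   0.01794
  solve Keq expr → x = 1.7721e-04; check Q = 5973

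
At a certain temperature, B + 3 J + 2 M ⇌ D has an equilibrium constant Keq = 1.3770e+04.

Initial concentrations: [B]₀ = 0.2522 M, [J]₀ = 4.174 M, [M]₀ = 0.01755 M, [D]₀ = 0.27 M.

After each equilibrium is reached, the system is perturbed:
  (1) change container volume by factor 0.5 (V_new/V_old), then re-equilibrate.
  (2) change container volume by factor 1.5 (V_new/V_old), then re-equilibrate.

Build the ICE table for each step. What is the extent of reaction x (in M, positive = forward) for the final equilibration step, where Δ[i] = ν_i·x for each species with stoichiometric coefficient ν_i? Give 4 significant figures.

x = -2.2299e-04 M

Q₀ = 47.8 vs Keq = 1.3770e+04 ⇒ Q<K, forward
Step 1:
                    B           J           M           D
  init         0.2522       4.174     0.01755        0.27
  Δ         -0.008237    -0.02471    -0.01647    0.008237
  eq            0.244       4.149    0.001077      0.2782
  solve Keq expr → x = 0.008237; check Q = 1.3770e+04
Then change container volume by factor 0.5 (V_new/V_old).
Step 2:
                    B           J           M           D
  init         0.4879       8.299    0.002154      0.5565
  Δ       -8.8599e-04   -0.002658   -0.001772  8.8599e-04
  eq            0.487       8.296  3.8152e-04      0.5574
  solve Keq expr → x = 8.8599e-04; check Q = 1.3770e+04
Then change container volume by factor 1.5 (V_new/V_old).
Step 3:
                    B           J           M           D
  init         0.3247       5.531  2.5435e-04      0.3716
  Δ        2.2299e-04  6.6896e-04  4.4598e-04 -2.2299e-04
  eq           0.3249       5.531  7.0033e-04      0.3713
  solve Keq expr → x = -2.2299e-04; check Q = 1.3770e+04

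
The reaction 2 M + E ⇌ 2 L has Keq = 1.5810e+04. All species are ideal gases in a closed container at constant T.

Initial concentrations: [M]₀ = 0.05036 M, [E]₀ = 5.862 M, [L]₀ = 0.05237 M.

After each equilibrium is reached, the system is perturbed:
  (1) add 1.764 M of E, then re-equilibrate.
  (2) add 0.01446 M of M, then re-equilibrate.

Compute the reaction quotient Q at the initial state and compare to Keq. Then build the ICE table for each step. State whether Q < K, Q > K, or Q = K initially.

Q₀ = 0.1845; Q < K (proceeds forward)

Q₀ = 0.1845 vs Keq = 1.5810e+04 ⇒ Q<K, forward
Step 1:
                   M          E          L
  I          0.05036      5.862    0.05237
  C         -0.05002   -0.02501    0.05002
  E       3.3706e-04      5.837     0.1024
  solve Keq expr → x = 0.02501; check Q = 1.5810e+04
Then add 1.764 M of E.
Step 2:
                   M          E          L
  I       3.3706e-04      7.601     0.1024
  C       -4.1570e-05 -2.0785e-05 4.1570e-05
  E       2.9549e-04      7.601     0.1024
  solve Keq expr → x = 2.0785e-05; check Q = 1.5810e+04
Then add 0.01446 M of M.
Step 3:
                   M          E          L
  I          0.01476      7.601     0.1024
  C         -0.01442  -0.007209    0.01442
  E       3.3724e-04      7.594     0.1169
  solve Keq expr → x = 0.007209; check Q = 1.5810e+04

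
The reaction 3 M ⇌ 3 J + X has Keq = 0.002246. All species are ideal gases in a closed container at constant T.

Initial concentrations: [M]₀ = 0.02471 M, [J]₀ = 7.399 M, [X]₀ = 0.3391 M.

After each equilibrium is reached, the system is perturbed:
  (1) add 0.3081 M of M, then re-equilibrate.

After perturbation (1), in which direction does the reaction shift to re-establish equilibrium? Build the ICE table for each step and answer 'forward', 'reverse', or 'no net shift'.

Q₀ = 9.1039e+06 vs Keq = 0.002246 ⇒ Q>K, reverse
Step 1:
                   M          J          X
  Initial    0.02471      7.399     0.3391
  Change       1.017     -1.017    -0.3391
  Equil        1.042      6.382 9.7763e-06
  solve Keq expr → x = -0.3391; check Q = 0.002246
Then add 0.3081 M of M.
Step 2:
                   M          J          X
  Initial       1.35      6.382 9.7763e-06
  Change  -3.4461e-05 3.4461e-05 1.1487e-05
  Equil         1.35      6.382 2.1263e-05
  solve Keq expr → x = 1.1487e-05; check Q = 0.002246

Direction: forward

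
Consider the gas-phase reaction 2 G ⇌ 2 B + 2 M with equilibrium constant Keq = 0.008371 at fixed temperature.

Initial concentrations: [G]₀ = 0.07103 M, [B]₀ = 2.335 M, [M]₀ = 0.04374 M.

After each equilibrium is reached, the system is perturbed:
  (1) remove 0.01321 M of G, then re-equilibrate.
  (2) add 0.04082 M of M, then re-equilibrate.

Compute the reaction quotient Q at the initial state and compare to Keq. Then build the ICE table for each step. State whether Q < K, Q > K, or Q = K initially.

Q₀ = 2.068 vs Keq = 0.008371 ⇒ Q>K, reverse
Step 1:
                  G         B         M
  I         0.07103     2.335   0.04374
  C         0.03934  -0.03934  -0.03934
  E          0.1104     2.296  0.004399
  solve Keq expr → x = -0.01967; check Q = 0.008371
Then remove 0.01321 M of G.
Step 2:
                  G         B         M
  I         0.09716     2.296  0.004399
  C       5.0548e-04 -5.0548e-04 -5.0548e-04
  E         0.09767     2.295  0.003893
  solve Keq expr → x = -2.5274e-04; check Q = 0.008371
Then add 0.04082 M of M.
Step 3:
                  G         B         M
  I         0.09767     2.295   0.04471
  C         0.03916  -0.03916  -0.03916
  E          0.1368     2.256  0.005549
  solve Keq expr → x = -0.01958; check Q = 0.008371

Q₀ = 2.068; Q > K (proceeds reverse)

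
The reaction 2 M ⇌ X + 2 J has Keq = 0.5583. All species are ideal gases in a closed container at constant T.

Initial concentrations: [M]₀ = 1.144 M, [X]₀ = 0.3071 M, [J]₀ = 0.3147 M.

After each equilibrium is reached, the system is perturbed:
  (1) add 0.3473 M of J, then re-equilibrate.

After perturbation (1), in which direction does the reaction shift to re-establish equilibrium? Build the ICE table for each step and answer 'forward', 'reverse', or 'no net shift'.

Q₀ = 0.02324 vs Keq = 0.5583 ⇒ Q<K, forward
Step 1:
                   M          X          J
  I            1.144     0.3071     0.3147
  C          -0.4273     0.2137     0.4273
  E           0.7167     0.5208      0.742
  solve Keq expr → x = 0.2137; check Q = 0.5583
Then add 0.3473 M of J.
Step 2:
                   M          X          J
  I           0.7167     0.5208      1.089
  C           0.1385   -0.06923    -0.1385
  E           0.8551     0.4515     0.9509
  solve Keq expr → x = -0.06923; check Q = 0.5583

Direction: reverse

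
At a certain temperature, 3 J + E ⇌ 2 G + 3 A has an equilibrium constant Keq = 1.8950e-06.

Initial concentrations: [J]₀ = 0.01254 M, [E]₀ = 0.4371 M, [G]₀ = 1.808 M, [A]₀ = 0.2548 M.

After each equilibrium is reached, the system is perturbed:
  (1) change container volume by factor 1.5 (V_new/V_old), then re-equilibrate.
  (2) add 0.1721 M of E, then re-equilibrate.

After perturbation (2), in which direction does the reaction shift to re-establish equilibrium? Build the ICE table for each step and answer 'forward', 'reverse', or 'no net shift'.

Q₀ = 6.2737e+04 vs Keq = 1.8950e-06 ⇒ Q>K, reverse
Step 1:
                    J           E           G           A
  init        0.01254      0.4371       1.808      0.2548
  Δ            0.2529      0.0843     -0.1686     -0.2529
  eq           0.2654      0.5214       1.639    0.001902
  solve Keq expr → x = -0.0843; check Q = 1.8950e-06
Then change container volume by factor 1.5 (V_new/V_old).
Step 2:
                    J           E           G           A
  init          0.177      0.3476       1.093    0.001268
  Δ       -1.8177e-04 -6.0590e-05  1.2118e-04  1.8177e-04
  eq           0.1768      0.3475       1.093    0.001449
  solve Keq expr → x = 6.0590e-05; check Q = 1.8950e-06
Then add 0.1721 M of E.
Step 3:
                    J           E           G           A
  init         0.1768      0.5196       1.093    0.001449
  Δ       -2.0584e-04 -6.8614e-05  1.3723e-04  2.0584e-04
  eq           0.1766      0.5196       1.093    0.001655
  solve Keq expr → x = 6.8614e-05; check Q = 1.8950e-06

Direction: forward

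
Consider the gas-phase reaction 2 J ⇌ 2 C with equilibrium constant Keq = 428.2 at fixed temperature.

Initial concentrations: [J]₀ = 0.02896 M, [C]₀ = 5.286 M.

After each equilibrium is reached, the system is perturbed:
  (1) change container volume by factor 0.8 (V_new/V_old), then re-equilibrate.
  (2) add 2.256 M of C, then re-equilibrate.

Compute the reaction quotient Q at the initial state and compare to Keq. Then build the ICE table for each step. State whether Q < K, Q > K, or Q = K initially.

Q₀ = 3.3316e+04; Q > K (proceeds reverse)

Q₀ = 3.3316e+04 vs Keq = 428.2 ⇒ Q>K, reverse
Step 1:
                   J          C
  init       0.02896      5.286
  Δ            0.216     -0.216
  eq           0.245       5.07
  solve Keq expr → x = -0.108; check Q = 428.2
Then change container volume by factor 0.8 (V_new/V_old).
Step 2:
                   J          C
  init        0.3063      6.337
  Δ                0          0
  eq          0.3063      6.337
  solve Keq expr → x = 0; check Q = 428.2
Then add 2.256 M of C.
Step 3:
                   J          C
  init        0.3063      8.593
  Δ            0.104     -0.104
  eq          0.4103      8.489
  solve Keq expr → x = -0.052; check Q = 428.2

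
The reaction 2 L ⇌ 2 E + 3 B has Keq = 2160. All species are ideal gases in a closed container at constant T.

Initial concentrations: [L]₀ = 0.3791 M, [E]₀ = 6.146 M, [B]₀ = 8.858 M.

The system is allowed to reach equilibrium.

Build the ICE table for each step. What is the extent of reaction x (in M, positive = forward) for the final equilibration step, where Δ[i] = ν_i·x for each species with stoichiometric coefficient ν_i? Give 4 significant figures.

x = -0.7038 M

Q₀ = 1.8268e+05 vs Keq = 2160 ⇒ Q>K, reverse
Step 1:
                  L         E         B
  I          0.3791     6.146     8.858
  C           1.408    -1.408    -2.111
  E           1.787     4.738     6.747
  solve Keq expr → x = -0.7038; check Q = 2160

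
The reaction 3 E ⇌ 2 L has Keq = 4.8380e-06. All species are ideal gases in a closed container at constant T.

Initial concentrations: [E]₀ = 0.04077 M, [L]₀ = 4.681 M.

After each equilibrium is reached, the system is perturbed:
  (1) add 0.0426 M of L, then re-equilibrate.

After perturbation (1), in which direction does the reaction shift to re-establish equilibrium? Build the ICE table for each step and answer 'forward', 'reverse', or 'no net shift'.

Direction: reverse

Q₀ = 3.2334e+05 vs Keq = 4.8380e-06 ⇒ Q>K, reverse
Step 1:
                    E           L
  init        0.04077       4.681
  Δ              6.96       -4.64
  eq            7.001     0.04075
  solve Keq expr → x = -2.32; check Q = 4.8380e-06
Then add 0.0426 M of L.
Step 2:
                    E           L
  init          7.001     0.08335
  Δ           0.06307    -0.04205
  eq            7.064      0.0413
  solve Keq expr → x = -0.02102; check Q = 4.8380e-06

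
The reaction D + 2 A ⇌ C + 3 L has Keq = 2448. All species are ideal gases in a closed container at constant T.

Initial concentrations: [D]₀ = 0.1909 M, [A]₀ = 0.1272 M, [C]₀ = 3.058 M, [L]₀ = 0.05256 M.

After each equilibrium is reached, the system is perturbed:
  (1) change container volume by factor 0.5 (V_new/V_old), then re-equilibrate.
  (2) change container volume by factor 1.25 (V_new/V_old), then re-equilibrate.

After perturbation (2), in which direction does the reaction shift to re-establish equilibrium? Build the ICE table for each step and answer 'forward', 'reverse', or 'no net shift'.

Q₀ = 0.1438 vs Keq = 2448 ⇒ Q<K, forward
Step 1:
                    D           A           C           L
  I            0.1909      0.1272       3.058     0.05256
  C          -0.05829     -0.1166     0.05829      0.1749
  E            0.1326     0.01063       3.116      0.2274
  solve Keq expr → x = 0.05829; check Q = 2448
Then change container volume by factor 0.5 (V_new/V_old).
Step 2:
                    D           A           C           L
  I            0.2652     0.02125       6.233      0.4548
  C          0.003743    0.007486   -0.003743    -0.01123
  E             0.269     0.02874       6.229      0.4436
  solve Keq expr → x = -0.003743; check Q = 2448
Then change container volume by factor 1.25 (V_new/V_old).
Step 3:
                    D           A           C           L
  I            0.2152     0.02299       4.983      0.3549
  C          -0.00105     -0.0021     0.00105    0.003149
  E            0.2141     0.02089       4.984       0.358
  solve Keq expr → x = 0.00105; check Q = 2448

Direction: forward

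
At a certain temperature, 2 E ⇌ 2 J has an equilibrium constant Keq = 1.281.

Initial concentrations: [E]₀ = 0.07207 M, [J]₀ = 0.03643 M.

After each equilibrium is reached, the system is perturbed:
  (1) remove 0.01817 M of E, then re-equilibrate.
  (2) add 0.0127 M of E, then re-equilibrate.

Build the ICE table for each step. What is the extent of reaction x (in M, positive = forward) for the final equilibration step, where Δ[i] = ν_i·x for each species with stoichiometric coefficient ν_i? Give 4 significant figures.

x = 0.003371 M

Q₀ = 0.2555 vs Keq = 1.281 ⇒ Q<K, forward
Step 1:
                  E         J
  init      0.07207   0.03643
  Δ        -0.02117   0.02117
  eq         0.0509    0.0576
  solve Keq expr → x = 0.01059; check Q = 1.281
Then remove 0.01817 M of E.
Step 2:
                  E         J
  init      0.03273    0.0576
  Δ        0.009647 -0.009647
  eq        0.04237   0.04796
  solve Keq expr → x = -0.004823; check Q = 1.281
Then add 0.0127 M of E.
Step 3:
                  E         J
  init      0.05507   0.04796
  Δ       -0.006743  0.006743
  eq        0.04833    0.0547
  solve Keq expr → x = 0.003371; check Q = 1.281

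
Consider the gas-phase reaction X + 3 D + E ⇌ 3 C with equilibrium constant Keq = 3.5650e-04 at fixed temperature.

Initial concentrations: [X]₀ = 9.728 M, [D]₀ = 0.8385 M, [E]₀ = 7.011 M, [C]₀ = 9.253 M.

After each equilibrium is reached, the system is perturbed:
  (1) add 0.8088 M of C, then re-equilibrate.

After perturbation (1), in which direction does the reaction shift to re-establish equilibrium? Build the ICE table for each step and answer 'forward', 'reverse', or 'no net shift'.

Q₀ = 19.7 vs Keq = 3.5650e-04 ⇒ Q>K, reverse
Step 1:
                    X           D           E           C
  I             9.728      0.8385       7.011       9.253
  C              2.23       6.691        2.23      -6.691
  E             11.96       7.529       9.241       2.562
  solve Keq expr → x = -2.23; check Q = 3.5650e-04
Then add 0.8088 M of C.
Step 2:
                    X           D           E           C
  I             11.96       7.529       9.241       3.371
  C            0.1927      0.5782      0.1927     -0.5782
  E             12.15       8.108       9.434       2.793
  solve Keq expr → x = -0.1927; check Q = 3.5650e-04

Direction: reverse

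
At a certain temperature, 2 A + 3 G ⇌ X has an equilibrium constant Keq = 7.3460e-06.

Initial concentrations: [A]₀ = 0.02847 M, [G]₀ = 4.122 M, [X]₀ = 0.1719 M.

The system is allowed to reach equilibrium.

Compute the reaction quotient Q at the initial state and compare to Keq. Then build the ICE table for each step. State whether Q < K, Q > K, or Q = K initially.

Q₀ = 3.028; Q > K (proceeds reverse)

Q₀ = 3.028 vs Keq = 7.3460e-06 ⇒ Q>K, reverse
Step 1:
                   A          G          X
  Initial    0.02847      4.122     0.1719
  Change      0.3436     0.5154    -0.1718
  Equil       0.3721      4.637 1.0142e-04
  solve Keq expr → x = -0.1718; check Q = 7.3460e-06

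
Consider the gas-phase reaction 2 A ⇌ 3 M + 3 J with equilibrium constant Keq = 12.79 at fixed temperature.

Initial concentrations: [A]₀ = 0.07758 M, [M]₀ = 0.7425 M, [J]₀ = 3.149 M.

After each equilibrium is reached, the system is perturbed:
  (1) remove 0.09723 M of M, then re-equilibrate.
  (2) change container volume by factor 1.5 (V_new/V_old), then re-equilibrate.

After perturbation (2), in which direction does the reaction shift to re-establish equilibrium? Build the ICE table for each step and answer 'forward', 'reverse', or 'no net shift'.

Q₀ = 2124 vs Keq = 12.79 ⇒ Q>K, reverse
Step 1:
                   A          M          J
  init       0.07758     0.7425      3.149
  Δ           0.2369    -0.3554    -0.3554
  eq          0.3145     0.3871      2.794
  solve Keq expr → x = -0.1185; check Q = 12.79
Then remove 0.09723 M of M.
Step 2:
                   A          M          J
  init        0.3145     0.2899      2.794
  Δ         -0.03851    0.05776    0.05776
  eq           0.276     0.3477      2.851
  solve Keq expr → x = 0.01925; check Q = 12.79
Then change container volume by factor 1.5 (V_new/V_old).
Step 3:
                   A          M          J
  init         0.184     0.2318      1.901
  Δ         -0.05096    0.07643    0.07643
  eq           0.133     0.3082      1.977
  solve Keq expr → x = 0.02548; check Q = 12.79

Direction: forward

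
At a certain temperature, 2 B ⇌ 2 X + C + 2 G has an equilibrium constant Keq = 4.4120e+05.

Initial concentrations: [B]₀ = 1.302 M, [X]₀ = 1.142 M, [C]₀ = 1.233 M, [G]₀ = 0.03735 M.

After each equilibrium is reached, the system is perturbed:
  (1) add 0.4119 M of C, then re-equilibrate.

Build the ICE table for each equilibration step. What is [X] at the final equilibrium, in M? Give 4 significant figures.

Q₀ = 0.001323 vs Keq = 4.4120e+05 ⇒ Q<K, forward
Step 1:
                  B         X         C         G
  init        1.302     1.142     1.233   0.03735
  Δ          -1.295     1.295    0.6476     1.295
  eq       0.006706     2.437     1.881     1.333
  solve Keq expr → x = 0.6476; check Q = 4.4120e+05
Then add 0.4119 M of C.
Step 2:
                  B         X         C         G
  init     0.006706     2.437     2.293     1.333
  Δ       6.9154e-04 -6.9154e-04 -3.4577e-04 -6.9154e-04
  eq       0.007397     2.437     2.292     1.332
  solve Keq expr → x = -3.4577e-04; check Q = 4.4120e+05

[X]_eq = 2.437 M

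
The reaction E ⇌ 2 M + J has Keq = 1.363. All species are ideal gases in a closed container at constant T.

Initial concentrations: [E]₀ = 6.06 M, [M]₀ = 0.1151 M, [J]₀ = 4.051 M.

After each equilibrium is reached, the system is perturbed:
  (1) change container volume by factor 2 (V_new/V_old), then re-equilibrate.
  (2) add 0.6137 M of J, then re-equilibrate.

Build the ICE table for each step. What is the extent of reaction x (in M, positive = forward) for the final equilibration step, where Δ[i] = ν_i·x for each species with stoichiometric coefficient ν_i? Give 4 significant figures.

x = -0.04912 M

Q₀ = 0.008856 vs Keq = 1.363 ⇒ Q<K, forward
Step 1:
                   E          M          J
  Initial       6.06     0.1151      4.051
  Change     -0.5777      1.155     0.5777
  Equil        5.482      1.271      4.629
  solve Keq expr → x = 0.5777; check Q = 1.363
Then change container volume by factor 2 (V_new/V_old).
Step 2:
                   E          M          J
  Initial      2.741     0.6353      2.314
  Change     -0.2563     0.5125     0.2563
  Equil        2.485      1.148      2.571
  solve Keq expr → x = 0.2563; check Q = 1.363
Then add 0.6137 M of J.
Step 3:
                   E          M          J
  Initial      2.485      1.148      3.184
  Change     0.04912   -0.09825   -0.04912
  Equil        2.534       1.05      3.135
  solve Keq expr → x = -0.04912; check Q = 1.363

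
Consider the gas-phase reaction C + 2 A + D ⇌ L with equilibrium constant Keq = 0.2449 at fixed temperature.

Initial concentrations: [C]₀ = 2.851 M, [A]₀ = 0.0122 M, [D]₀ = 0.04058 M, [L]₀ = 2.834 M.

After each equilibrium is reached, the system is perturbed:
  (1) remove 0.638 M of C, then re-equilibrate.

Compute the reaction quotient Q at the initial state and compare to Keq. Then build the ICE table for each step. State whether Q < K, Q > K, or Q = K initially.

Q₀ = 1.6458e+05; Q > K (proceeds reverse)

Q₀ = 1.6458e+05 vs Keq = 0.2449 ⇒ Q>K, reverse
Step 1:
                    C           A           D           L
  I             2.851      0.0122     0.04058       2.834
  C            0.8091       1.618      0.8091     -0.8091
  E              3.66        1.63      0.8497       2.025
  solve Keq expr → x = -0.8091; check Q = 0.2449
Then remove 0.638 M of C.
Step 2:
                    C           A           D           L
  I             3.022        1.63      0.8497       2.025
  C           0.04388     0.08776     0.04388    -0.04388
  E             3.066       1.718      0.8936       1.981
  solve Keq expr → x = -0.04388; check Q = 0.2449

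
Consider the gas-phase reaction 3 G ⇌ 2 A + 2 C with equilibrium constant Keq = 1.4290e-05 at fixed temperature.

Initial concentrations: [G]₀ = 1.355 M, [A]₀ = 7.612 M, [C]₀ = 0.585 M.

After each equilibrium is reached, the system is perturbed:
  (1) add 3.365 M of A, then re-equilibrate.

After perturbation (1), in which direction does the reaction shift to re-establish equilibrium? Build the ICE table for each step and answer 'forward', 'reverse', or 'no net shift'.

Q₀ = 7.971 vs Keq = 1.4290e-05 ⇒ Q>K, reverse
Step 1:
                  G         A         C
  I           1.355     7.612     0.585
  C          0.8748   -0.5832   -0.5832
  E            2.23     7.029  0.001791
  solve Keq expr → x = -0.2916; check Q = 1.4290e-05
Then add 3.365 M of A.
Step 2:
                  G         A         C
  I            2.23     10.39  0.001791
  C       8.6848e-04 -5.7899e-04 -5.7899e-04
  E           2.231     10.39  0.001212
  solve Keq expr → x = -2.8949e-04; check Q = 1.4290e-05

Direction: reverse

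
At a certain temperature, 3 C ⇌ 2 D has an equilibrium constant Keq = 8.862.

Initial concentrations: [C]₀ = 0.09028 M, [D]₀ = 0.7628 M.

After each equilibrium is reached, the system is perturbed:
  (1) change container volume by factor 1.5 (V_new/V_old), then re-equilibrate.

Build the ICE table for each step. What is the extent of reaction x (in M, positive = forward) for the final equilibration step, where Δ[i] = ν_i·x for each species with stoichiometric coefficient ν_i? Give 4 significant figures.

x = -0.008494 M

Q₀ = 790.8 vs Keq = 8.862 ⇒ Q>K, reverse
Step 1:
                  C         D
  Initial   0.09028    0.7628
  Change     0.2516   -0.1677
  Equil      0.3419    0.5951
  solve Keq expr → x = -0.08387; check Q = 8.862
Then change container volume by factor 1.5 (V_new/V_old).
Step 2:
                  C         D
  Initial    0.2279    0.3967
  Change    0.02548  -0.01699
  Equil      0.2534    0.3797
  solve Keq expr → x = -0.008494; check Q = 8.862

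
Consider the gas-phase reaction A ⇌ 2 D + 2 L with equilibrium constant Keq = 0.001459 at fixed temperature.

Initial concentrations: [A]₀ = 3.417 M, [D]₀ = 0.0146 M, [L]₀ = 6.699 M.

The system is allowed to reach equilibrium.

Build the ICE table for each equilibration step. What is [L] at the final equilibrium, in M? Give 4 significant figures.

[L]_eq = 6.695 M

Q₀ = 0.0028 vs Keq = 0.001459 ⇒ Q>K, reverse
Step 1:
                    A           D           L
  init          3.417      0.0146       6.699
  Δ          0.002025   -0.004051   -0.004051
  eq            3.419     0.01055       6.695
  solve Keq expr → x = -0.002025; check Q = 0.001459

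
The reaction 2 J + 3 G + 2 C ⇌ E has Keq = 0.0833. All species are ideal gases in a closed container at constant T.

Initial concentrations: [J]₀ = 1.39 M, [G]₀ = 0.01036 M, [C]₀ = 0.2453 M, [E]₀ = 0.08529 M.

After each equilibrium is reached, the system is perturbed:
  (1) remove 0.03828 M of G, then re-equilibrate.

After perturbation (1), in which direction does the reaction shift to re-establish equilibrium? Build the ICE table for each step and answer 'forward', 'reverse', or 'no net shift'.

Q₀ = 6.5977e+05 vs Keq = 0.0833 ⇒ Q>K, reverse
Step 1:
                  J         G         C         E
  I            1.39   0.01036    0.2453   0.08529
  C          0.1693    0.2539    0.1693  -0.08465
  E           1.559    0.2643    0.4146 6.4276e-04
  solve Keq expr → x = -0.08465; check Q = 0.0833
Then remove 0.03828 M of G.
Step 2:
                  J         G         C         E
  I           1.559     0.226    0.4146 6.4276e-04
  C       4.7166e-04 7.0748e-04 4.7166e-04 -2.3583e-04
  E            1.56    0.2267    0.4151 4.0693e-04
  solve Keq expr → x = -2.3583e-04; check Q = 0.0833

Direction: reverse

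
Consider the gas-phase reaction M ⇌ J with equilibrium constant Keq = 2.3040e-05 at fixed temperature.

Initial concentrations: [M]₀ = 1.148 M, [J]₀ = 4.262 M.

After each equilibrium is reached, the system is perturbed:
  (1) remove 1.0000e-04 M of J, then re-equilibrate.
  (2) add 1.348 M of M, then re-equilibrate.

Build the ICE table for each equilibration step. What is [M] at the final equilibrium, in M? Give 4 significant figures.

[M]_eq = 6.758 M

Q₀ = 3.713 vs Keq = 2.3040e-05 ⇒ Q>K, reverse
Step 1:
                   M          J
  Initial      1.148      4.262
  Change       4.262     -4.262
  Equil         5.41 1.2464e-04
  solve Keq expr → x = -4.262; check Q = 2.3040e-05
Then remove 1.0000e-04 M of J.
Step 2:
                   M          J
  Initial       5.41 2.4644e-05
  Change  -9.9998e-05 9.9998e-05
  Equil         5.41 1.2464e-04
  solve Keq expr → x = 9.9998e-05; check Q = 2.3040e-05
Then add 1.348 M of M.
Step 3:
                   M          J
  Initial      6.758 1.2464e-04
  Change  -3.1057e-05 3.1057e-05
  Equil        6.758 1.5570e-04
  solve Keq expr → x = 3.1057e-05; check Q = 2.3040e-05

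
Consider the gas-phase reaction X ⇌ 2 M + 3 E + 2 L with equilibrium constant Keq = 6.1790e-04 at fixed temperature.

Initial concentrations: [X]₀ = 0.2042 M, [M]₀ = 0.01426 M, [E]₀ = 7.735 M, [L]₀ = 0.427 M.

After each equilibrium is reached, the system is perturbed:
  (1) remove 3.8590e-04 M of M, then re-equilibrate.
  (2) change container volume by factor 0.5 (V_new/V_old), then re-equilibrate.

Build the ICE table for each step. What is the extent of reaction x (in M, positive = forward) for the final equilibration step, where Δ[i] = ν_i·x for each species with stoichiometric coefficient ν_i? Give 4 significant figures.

x = -0.001123 M

Q₀ = 0.08403 vs Keq = 6.1790e-04 ⇒ Q>K, reverse
Step 1:
                   X          M          E          L
  init        0.2042    0.01426      7.735      0.427
  Δ         0.006487   -0.01297   -0.01946   -0.01297
  eq          0.2107   0.001286      7.716      0.414
  solve Keq expr → x = -0.006487; check Q = 6.1790e-04
Then remove 3.8590e-04 M of M.
Step 2:
                   X          M          E          L
  init        0.2107 8.9998e-04      7.716      0.414
  Δ       -1.9199e-04 3.8398e-04 5.7597e-04 3.8398e-04
  eq          0.2105   0.001284      7.716     0.4144
  solve Keq expr → x = 1.9199e-04; check Q = 6.1790e-04
Then change container volume by factor 0.5 (V_new/V_old).
Step 3:
                   X          M          E          L
  init         0.421   0.002568      15.43     0.8288
  Δ         0.001123  -0.002246  -0.003368  -0.002246
  eq          0.4221 3.2240e-04      15.43     0.8266
  solve Keq expr → x = -0.001123; check Q = 6.1790e-04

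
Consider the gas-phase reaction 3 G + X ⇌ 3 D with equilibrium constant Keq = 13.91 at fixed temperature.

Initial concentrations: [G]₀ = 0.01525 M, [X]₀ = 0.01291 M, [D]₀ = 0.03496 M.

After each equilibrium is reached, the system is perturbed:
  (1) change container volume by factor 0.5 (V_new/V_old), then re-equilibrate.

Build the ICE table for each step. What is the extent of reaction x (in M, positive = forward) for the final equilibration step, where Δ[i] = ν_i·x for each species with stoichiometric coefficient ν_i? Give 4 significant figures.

Q₀ = 933.2 vs Keq = 13.91 ⇒ Q>K, reverse
Step 1:
                  G         X         D
  I         0.01525   0.01291   0.03496
  C         0.01553  0.005176  -0.01553
  E         0.03078   0.01809   0.01943
  solve Keq expr → x = -0.005176; check Q = 13.91
Then change container volume by factor 0.5 (V_new/V_old).
Step 2:
                  G         X         D
  I         0.06156   0.03617   0.03886
  C       -0.005219  -0.00174  0.005219
  E         0.05634   0.03443   0.04408
  solve Keq expr → x = 0.00174; check Q = 13.91

x = 0.00174 M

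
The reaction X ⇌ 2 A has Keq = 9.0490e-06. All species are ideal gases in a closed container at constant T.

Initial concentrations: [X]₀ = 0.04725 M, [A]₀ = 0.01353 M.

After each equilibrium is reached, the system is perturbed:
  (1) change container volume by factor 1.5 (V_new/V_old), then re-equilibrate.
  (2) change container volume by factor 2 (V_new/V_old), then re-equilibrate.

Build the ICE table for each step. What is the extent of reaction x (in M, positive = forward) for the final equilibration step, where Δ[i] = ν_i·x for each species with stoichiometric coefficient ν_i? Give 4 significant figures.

x = 5.8549e-05 M

Q₀ = 0.003874 vs Keq = 9.0490e-06 ⇒ Q>K, reverse
Step 1:
                    X           A
  Initial     0.04725     0.01353
  Change     0.006417    -0.01283
  Equil       0.05367  6.9687e-04
  solve Keq expr → x = -0.006417; check Q = 9.0490e-06
Then change container volume by factor 1.5 (V_new/V_old).
Step 2:
                    X           A
  Initial     0.03578  4.6458e-04
  Change  -5.1999e-05  1.0400e-04
  Equil       0.03573  5.6858e-04
  solve Keq expr → x = 5.1999e-05; check Q = 9.0490e-06
Then change container volume by factor 2 (V_new/V_old).
Step 3:
                    X           A
  Initial     0.01786  2.8429e-04
  Change  -5.8549e-05  1.1710e-04
  Equil        0.0178  4.0139e-04
  solve Keq expr → x = 5.8549e-05; check Q = 9.0490e-06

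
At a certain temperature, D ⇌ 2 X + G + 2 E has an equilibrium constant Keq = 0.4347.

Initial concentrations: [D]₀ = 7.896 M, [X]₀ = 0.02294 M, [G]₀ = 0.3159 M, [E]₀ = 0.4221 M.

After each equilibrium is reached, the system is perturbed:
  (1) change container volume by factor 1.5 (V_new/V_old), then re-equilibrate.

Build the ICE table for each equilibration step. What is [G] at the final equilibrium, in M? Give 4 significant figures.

[G]_eq = 0.7766 M

Q₀ = 3.7511e-06 vs Keq = 0.4347 ⇒ Q<K, forward
Step 1:
                    D           X           G           E
  init          7.896     0.02294      0.3159      0.4221
  Δ           -0.5819       1.164      0.5819       1.164
  eq            7.314       1.187      0.8978       1.586
  solve Keq expr → x = 0.5819; check Q = 0.4347
Then change container volume by factor 1.5 (V_new/V_old).
Step 2:
                    D           X           G           E
  init          4.876      0.7911      0.5985       1.057
  Δ           -0.1781      0.3562      0.1781      0.3562
  eq            4.698       1.147      0.7766       1.413
  solve Keq expr → x = 0.1781; check Q = 0.4347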